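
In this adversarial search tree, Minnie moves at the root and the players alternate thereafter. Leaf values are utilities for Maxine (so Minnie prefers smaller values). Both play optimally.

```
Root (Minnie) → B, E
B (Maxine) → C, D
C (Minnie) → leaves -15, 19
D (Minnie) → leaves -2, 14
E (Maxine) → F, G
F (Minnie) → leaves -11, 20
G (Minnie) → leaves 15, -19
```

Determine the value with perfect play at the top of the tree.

-11

C (Minnie): min(-15, 19) = -15
D (Minnie): min(-2, 14) = -2
B (Maxine): max(-15, -2) = -2
F (Minnie): min(-11, 20) = -11
G (Minnie): min(15, -19) = -19
E (Maxine): max(-11, -19) = -11
Root (Minnie): min(-2, -11) = -11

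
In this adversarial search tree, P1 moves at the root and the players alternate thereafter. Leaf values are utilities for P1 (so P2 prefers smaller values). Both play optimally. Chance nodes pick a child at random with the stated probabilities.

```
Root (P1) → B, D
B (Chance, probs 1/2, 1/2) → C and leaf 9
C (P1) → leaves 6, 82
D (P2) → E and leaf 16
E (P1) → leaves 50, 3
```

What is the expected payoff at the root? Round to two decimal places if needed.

45.5

C (P1): max(6, 82) = 82
B (Chance): 1/2·82 + 1/2·9 = 45.5
E (P1): max(50, 3) = 50
D (P2): min(50, 16) = 16
Root (P1): max(45.5, 16) = 45.5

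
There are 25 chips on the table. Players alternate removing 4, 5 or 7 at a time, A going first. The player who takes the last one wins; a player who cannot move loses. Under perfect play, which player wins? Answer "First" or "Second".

Compute winning (W) and losing (L) positions by backward induction:
i:   0  1  2  3  4  5  6  7  8  9 10 11 12 13 14 15 16 17 18 19 20 21 22 23 24 25
     L  L  L  L  W  W  W  W  W  W  W  L  L  L  L  W  W  W  W  W  W  W  L  L  L  L
Position 25 is L, so the second player wins.

Second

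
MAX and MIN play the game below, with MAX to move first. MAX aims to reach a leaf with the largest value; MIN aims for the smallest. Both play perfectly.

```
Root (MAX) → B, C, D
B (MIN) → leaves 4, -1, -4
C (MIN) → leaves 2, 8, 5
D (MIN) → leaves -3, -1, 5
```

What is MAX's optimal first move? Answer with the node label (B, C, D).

C

B (MIN): min(4, -1, -4) = -4
C (MIN): min(2, 8, 5) = 2
D (MIN): min(-3, -1, 5) = -3
Root (MAX): max(-4, 2, -3) = 2
MAX picks the child with the highest value: C (value 2).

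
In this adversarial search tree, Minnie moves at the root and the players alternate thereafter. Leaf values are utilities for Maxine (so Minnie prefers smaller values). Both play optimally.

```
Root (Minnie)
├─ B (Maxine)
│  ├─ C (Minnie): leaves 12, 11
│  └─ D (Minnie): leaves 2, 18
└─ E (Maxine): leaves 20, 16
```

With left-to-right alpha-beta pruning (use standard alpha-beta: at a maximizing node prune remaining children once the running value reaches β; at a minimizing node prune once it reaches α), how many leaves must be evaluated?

4

C [α=-∞,β=+∞]: v=11
D [α=11,β=+∞]: v=2 after child 1 ≤ α → α-cutoff, skip 1
B [α=-∞,β=+∞]: v=11
E [α=-∞,β=11]: v=20 after child 1 ≥ β → β-cutoff, skip 1
Root [α=-∞,β=+∞]: v=11
Leaves evaluated: 4 of 6.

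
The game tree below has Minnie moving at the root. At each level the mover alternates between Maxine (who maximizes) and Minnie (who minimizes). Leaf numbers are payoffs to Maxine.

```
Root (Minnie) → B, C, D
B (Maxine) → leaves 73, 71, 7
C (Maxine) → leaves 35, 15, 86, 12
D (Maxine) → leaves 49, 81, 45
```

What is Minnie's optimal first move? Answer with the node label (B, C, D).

B (Maxine): max(73, 71, 7) = 73
C (Maxine): max(35, 15, 86, 12) = 86
D (Maxine): max(49, 81, 45) = 81
Root (Minnie): min(73, 86, 81) = 73
Minnie picks the child with the lowest value: B (value 73).

B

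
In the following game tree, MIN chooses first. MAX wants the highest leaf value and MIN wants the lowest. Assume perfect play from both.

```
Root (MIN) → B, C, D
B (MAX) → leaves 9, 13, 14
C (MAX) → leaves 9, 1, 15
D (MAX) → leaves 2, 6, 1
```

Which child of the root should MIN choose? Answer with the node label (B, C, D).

D

B (MAX): max(9, 13, 14) = 14
C (MAX): max(9, 1, 15) = 15
D (MAX): max(2, 6, 1) = 6
Root (MIN): min(14, 15, 6) = 6
MIN picks the child with the lowest value: D (value 6).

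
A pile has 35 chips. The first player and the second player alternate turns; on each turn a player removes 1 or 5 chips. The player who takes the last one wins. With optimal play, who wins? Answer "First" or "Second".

Positions where the player to move wins (W) vs loses (L):
i:   0  1  2  3  4  5  6  7  8  9 10 11 12 13 14 15 16 17 18 19 20 21 22 23 24 25 26 27 28 29 30 31 32 33 34 35
     L  W  L  W  L  W  L  W  L  W  L  W  L  W  L  W  L  W  L  W  L  W  L  W  L  W  L  W  L  W  L  W  L  W  L  W
Position 35 is W, so the first player wins.

First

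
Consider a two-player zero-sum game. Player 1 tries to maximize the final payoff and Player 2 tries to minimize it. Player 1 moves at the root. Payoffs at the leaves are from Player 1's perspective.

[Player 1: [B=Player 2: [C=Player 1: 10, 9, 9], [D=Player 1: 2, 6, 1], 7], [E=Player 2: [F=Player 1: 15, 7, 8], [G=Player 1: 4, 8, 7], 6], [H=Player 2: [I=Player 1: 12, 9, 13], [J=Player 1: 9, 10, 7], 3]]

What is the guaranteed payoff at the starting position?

6

C (Player 1): max(10, 9, 9) = 10
D (Player 1): max(2, 6, 1) = 6
B (Player 2): min(10, 6, 7) = 6
F (Player 1): max(15, 7, 8) = 15
G (Player 1): max(4, 8, 7) = 8
E (Player 2): min(15, 8, 6) = 6
I (Player 1): max(12, 9, 13) = 13
J (Player 1): max(9, 10, 7) = 10
H (Player 2): min(13, 10, 3) = 3
Root (Player 1): max(6, 6, 3) = 6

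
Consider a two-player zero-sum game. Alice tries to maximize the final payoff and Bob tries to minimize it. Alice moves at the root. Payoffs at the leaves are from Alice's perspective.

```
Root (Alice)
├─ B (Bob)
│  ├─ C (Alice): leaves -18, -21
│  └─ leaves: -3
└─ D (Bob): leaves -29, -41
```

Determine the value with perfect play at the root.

C (Alice): max(-18, -21) = -18
B (Bob): min(-18, -3) = -18
D (Bob): min(-29, -41) = -41
Root (Alice): max(-18, -41) = -18

-18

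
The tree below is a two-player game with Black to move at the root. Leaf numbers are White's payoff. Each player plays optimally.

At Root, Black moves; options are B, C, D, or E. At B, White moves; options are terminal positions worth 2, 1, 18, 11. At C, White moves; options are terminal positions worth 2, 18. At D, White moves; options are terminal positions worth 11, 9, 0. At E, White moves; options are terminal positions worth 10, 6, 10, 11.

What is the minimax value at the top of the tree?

B (White): max(2, 1, 18, 11) = 18
C (White): max(2, 18) = 18
D (White): max(11, 9, 0) = 11
E (White): max(10, 6, 10, 11) = 11
Root (Black): min(18, 18, 11, 11) = 11

11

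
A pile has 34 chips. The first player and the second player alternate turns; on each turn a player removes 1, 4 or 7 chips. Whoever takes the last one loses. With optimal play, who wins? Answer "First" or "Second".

Positions where the player to move wins (W) vs loses (L):
i:   0  1  2  3  4  5  6  7  8  9 10 11 12 13 14 15 16 17 18 19 20 21 22 23 24 25 26 27 28 29 30 31 32 33 34
     W  L  W  L  W  W  L  W  W  L  W  L  W  W  L  W  W  L  W  L  W  W  L  W  W  L  W  L  W  W  L  W  W  L  W
Position 34 is W, so the first player wins.

First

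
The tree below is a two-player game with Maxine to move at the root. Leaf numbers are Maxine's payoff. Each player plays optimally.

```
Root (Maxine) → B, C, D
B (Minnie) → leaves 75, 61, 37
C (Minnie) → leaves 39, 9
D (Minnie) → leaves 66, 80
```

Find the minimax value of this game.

B (Minnie): min(75, 61, 37) = 37
C (Minnie): min(39, 9) = 9
D (Minnie): min(66, 80) = 66
Root (Maxine): max(37, 9, 66) = 66

66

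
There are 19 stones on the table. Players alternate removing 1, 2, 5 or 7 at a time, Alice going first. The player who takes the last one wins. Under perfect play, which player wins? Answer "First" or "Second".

First

Compute winning (W) and losing (L) positions by backward induction:
i:   0  1  2  3  4  5  6  7  8  9 10 11 12 13 14 15 16 17 18 19
     L  W  W  L  W  W  L  W  W  L  W  W  L  W  W  L  W  W  L  W
Position 19 is W, so the first player wins.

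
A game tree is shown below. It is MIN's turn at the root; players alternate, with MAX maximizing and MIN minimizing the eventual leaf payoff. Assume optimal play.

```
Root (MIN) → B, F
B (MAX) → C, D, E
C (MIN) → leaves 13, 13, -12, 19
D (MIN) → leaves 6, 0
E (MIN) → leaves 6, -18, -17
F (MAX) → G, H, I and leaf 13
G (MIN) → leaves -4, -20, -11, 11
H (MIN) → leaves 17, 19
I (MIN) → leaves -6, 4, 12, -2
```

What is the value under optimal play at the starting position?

C (MIN): min(13, 13, -12, 19) = -12
D (MIN): min(6, 0) = 0
E (MIN): min(6, -18, -17) = -18
B (MAX): max(-12, 0, -18) = 0
G (MIN): min(-4, -20, -11, 11) = -20
H (MIN): min(17, 19) = 17
I (MIN): min(-6, 4, 12, -2) = -6
F (MAX): max(-20, 17, -6, 13) = 17
Root (MIN): min(0, 17) = 0

0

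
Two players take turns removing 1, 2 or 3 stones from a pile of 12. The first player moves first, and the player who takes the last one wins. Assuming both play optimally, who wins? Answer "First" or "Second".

Second

i:   0  1  2  3  4  5  6  7  8  9 10 11 12
     L  W  W  W  L  W  W  W  L  W  W  W  L
Position 12 is L, so the second player wins.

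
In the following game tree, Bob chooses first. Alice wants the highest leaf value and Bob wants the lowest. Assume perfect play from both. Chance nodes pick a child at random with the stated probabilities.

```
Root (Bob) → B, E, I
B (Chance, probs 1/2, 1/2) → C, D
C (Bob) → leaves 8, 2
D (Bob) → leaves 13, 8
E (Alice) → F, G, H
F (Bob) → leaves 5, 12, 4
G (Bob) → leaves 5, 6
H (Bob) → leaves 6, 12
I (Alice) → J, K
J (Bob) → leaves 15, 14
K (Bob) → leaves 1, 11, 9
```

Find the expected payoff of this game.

C (Bob): min(8, 2) = 2
D (Bob): min(13, 8) = 8
B (Chance): 1/2·2 + 1/2·8 = 5
F (Bob): min(5, 12, 4) = 4
G (Bob): min(5, 6) = 5
H (Bob): min(6, 12) = 6
E (Alice): max(4, 5, 6) = 6
J (Bob): min(15, 14) = 14
K (Bob): min(1, 11, 9) = 1
I (Alice): max(14, 1) = 14
Root (Bob): min(5, 6, 14) = 5

5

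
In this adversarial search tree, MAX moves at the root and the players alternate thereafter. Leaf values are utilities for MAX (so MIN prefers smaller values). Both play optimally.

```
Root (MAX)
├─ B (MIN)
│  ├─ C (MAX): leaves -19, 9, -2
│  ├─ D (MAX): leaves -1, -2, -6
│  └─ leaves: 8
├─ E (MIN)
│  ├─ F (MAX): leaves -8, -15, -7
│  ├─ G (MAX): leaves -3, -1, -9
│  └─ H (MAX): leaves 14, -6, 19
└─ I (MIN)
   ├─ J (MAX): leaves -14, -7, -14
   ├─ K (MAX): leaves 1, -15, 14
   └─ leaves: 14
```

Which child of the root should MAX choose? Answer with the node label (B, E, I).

C (MAX): max(-19, 9, -2) = 9
D (MAX): max(-1, -2, -6) = -1
B (MIN): min(9, -1, 8) = -1
F (MAX): max(-8, -15, -7) = -7
G (MAX): max(-3, -1, -9) = -1
H (MAX): max(14, -6, 19) = 19
E (MIN): min(-7, -1, 19) = -7
J (MAX): max(-14, -7, -14) = -7
K (MAX): max(1, -15, 14) = 14
I (MIN): min(-7, 14, 14) = -7
Root (MAX): max(-1, -7, -7) = -1
MAX picks the child with the highest value: B (value -1).

B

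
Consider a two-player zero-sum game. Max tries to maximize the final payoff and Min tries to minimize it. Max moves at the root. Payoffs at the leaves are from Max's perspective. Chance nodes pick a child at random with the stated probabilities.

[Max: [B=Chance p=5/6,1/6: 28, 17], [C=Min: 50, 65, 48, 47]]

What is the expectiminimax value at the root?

B (Chance): 5/6·28 + 1/6·17 = 26.17
C (Min): min(50, 65, 48, 47) = 47
Root (Max): max(26.17, 47) = 47

47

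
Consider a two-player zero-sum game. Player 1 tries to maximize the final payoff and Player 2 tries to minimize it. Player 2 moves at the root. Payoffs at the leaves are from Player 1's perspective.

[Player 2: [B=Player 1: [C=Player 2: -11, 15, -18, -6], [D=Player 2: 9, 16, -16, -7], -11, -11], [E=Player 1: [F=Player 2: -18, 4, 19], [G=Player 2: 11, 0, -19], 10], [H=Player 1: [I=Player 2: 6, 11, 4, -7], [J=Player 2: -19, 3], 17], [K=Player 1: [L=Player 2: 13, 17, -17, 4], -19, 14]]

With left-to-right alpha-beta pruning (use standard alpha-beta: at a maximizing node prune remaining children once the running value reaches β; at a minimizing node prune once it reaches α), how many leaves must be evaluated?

27

C [α=-∞,β=+∞]: v=-18
D [α=-18,β=+∞]: v=-16
B [α=-∞,β=+∞]: v=-11
F [α=-∞,β=-11]: v=-18
G [α=-18,β=-11]: v=-19
E [α=-∞,β=-11]: v=10
I [α=-∞,β=-11]: v=-7
H [α=-∞,β=-11]: v=-7 after child 1 ≥ β → β-cutoff, skip 2
L [α=-∞,β=-11]: v=-17
K [α=-∞,β=-11]: v=14
Root [α=-∞,β=+∞]: v=-11
Leaves evaluated: 27 of 30.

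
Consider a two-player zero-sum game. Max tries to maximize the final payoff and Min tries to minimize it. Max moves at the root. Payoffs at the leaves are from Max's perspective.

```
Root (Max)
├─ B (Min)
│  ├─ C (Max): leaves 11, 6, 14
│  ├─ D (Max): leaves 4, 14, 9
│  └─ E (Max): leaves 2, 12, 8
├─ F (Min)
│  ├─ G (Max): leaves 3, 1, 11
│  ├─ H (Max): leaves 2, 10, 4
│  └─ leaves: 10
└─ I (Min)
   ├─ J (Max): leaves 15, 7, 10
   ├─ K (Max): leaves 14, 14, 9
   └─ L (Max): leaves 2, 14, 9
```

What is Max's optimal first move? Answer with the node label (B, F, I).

I

C (Max): max(11, 6, 14) = 14
D (Max): max(4, 14, 9) = 14
E (Max): max(2, 12, 8) = 12
B (Min): min(14, 14, 12) = 12
G (Max): max(3, 1, 11) = 11
H (Max): max(2, 10, 4) = 10
F (Min): min(11, 10, 10) = 10
J (Max): max(15, 7, 10) = 15
K (Max): max(14, 14, 9) = 14
L (Max): max(2, 14, 9) = 14
I (Min): min(15, 14, 14) = 14
Root (Max): max(12, 10, 14) = 14
Max picks the child with the highest value: I (value 14).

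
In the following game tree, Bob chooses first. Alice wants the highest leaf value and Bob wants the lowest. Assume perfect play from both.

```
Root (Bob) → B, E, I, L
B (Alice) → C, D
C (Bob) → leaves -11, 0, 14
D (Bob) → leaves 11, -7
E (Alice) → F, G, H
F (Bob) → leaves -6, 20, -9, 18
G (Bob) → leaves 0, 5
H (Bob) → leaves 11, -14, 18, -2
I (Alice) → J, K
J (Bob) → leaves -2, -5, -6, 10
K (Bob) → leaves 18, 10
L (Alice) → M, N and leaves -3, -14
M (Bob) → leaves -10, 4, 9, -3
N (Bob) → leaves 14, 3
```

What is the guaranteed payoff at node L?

M: min(-10, 4, 9, -3) = -10
N: min(14, 3) = 3
L: max(-10, 3, -3, -14) = 3

3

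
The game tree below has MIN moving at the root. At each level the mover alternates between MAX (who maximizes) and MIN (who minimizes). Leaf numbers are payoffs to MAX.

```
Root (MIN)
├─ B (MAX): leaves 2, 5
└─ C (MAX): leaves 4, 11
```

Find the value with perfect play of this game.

5

B (MAX): max(2, 5) = 5
C (MAX): max(4, 11) = 11
Root (MIN): min(5, 11) = 5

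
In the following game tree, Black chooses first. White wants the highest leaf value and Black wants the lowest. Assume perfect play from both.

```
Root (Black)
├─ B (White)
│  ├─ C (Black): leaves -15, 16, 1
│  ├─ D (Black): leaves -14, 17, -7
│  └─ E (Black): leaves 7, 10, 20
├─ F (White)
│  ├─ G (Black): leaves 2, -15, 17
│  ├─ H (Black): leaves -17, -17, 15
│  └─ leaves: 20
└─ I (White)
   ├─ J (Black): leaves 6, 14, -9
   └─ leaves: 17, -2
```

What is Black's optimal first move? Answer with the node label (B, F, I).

C (Black): min(-15, 16, 1) = -15
D (Black): min(-14, 17, -7) = -14
E (Black): min(7, 10, 20) = 7
B (White): max(-15, -14, 7) = 7
G (Black): min(2, -15, 17) = -15
H (Black): min(-17, -17, 15) = -17
F (White): max(-15, -17, 20) = 20
J (Black): min(6, 14, -9) = -9
I (White): max(-9, 17, -2) = 17
Root (Black): min(7, 20, 17) = 7
Black picks the child with the lowest value: B (value 7).

B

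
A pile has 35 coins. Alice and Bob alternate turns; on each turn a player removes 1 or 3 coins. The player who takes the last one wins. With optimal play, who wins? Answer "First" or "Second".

First

Mark each pile size as W (mover wins) or L (mover loses):
i:   0  1  2  3  4  5  6  7  8  9 10 11 12 13 14 15 16 17 18 19 20 21 22 23 24 25 26 27 28 29 30 31 32 33 34 35
     L  W  L  W  L  W  L  W  L  W  L  W  L  W  L  W  L  W  L  W  L  W  L  W  L  W  L  W  L  W  L  W  L  W  L  W
Position 35 is W, so the first player wins.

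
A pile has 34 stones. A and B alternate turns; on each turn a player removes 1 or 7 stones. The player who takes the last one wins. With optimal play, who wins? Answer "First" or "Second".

Second

W/L table (W = player to move can force a win):
i:   0  1  2  3  4  5  6  7  8  9 10 11 12 13 14 15 16 17 18 19 20 21 22 23 24 25 26 27 28 29 30 31 32 33 34
     L  W  L  W  L  W  L  W  L  W  L  W  L  W  L  W  L  W  L  W  L  W  L  W  L  W  L  W  L  W  L  W  L  W  L
Position 34 is L, so the second player wins.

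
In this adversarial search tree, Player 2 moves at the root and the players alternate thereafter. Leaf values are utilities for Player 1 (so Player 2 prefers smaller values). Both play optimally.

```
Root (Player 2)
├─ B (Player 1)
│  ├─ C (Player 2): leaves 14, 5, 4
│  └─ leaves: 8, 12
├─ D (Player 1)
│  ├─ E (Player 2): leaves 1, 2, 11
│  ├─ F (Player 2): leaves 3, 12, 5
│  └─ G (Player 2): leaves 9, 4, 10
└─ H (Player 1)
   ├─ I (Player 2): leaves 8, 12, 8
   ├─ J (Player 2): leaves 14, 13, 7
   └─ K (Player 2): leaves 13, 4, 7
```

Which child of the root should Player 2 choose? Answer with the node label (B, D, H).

C (Player 2): min(14, 5, 4) = 4
B (Player 1): max(4, 8, 12) = 12
E (Player 2): min(1, 2, 11) = 1
F (Player 2): min(3, 12, 5) = 3
G (Player 2): min(9, 4, 10) = 4
D (Player 1): max(1, 3, 4) = 4
I (Player 2): min(8, 12, 8) = 8
J (Player 2): min(14, 13, 7) = 7
K (Player 2): min(13, 4, 7) = 4
H (Player 1): max(8, 7, 4) = 8
Root (Player 2): min(12, 4, 8) = 4
Player 2 picks the child with the lowest value: D (value 4).

D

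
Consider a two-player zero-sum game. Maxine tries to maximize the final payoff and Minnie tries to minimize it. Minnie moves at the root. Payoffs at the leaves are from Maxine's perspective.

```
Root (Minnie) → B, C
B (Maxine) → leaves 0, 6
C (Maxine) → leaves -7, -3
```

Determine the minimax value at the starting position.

-3

B (Maxine): max(0, 6) = 6
C (Maxine): max(-7, -3) = -3
Root (Minnie): min(6, -3) = -3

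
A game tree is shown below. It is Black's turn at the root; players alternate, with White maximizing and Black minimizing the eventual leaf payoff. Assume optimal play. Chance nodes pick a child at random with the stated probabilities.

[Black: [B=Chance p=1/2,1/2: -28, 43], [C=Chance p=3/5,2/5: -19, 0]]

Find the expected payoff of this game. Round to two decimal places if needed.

B (Chance): 1/2·-28 + 1/2·43 = 7.5
C (Chance): 3/5·-19 + 2/5·0 = -11.4
Root (Black): min(7.5, -11.4) = -11.4

-11.4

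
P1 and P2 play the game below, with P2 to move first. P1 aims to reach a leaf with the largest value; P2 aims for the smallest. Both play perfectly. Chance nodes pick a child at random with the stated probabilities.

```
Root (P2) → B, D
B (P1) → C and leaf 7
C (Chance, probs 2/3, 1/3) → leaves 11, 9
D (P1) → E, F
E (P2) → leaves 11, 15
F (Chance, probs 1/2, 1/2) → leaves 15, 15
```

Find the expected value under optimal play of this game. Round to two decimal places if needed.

C (Chance): 2/3·11 + 1/3·9 = 10.33
B (P1): max(10.33, 7) = 10.33
E (P2): min(11, 15) = 11
F (Chance): 1/2·15 + 1/2·15 = 15
D (P1): max(11, 15) = 15
Root (P2): min(10.33, 15) = 10.33

10.33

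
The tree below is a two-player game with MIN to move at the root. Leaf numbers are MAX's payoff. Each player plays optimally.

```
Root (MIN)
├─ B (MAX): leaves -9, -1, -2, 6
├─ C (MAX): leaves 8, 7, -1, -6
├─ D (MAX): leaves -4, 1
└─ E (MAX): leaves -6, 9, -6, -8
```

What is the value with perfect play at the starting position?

1

B (MAX): max(-9, -1, -2, 6) = 6
C (MAX): max(8, 7, -1, -6) = 8
D (MAX): max(-4, 1) = 1
E (MAX): max(-6, 9, -6, -8) = 9
Root (MIN): min(6, 8, 1, 9) = 1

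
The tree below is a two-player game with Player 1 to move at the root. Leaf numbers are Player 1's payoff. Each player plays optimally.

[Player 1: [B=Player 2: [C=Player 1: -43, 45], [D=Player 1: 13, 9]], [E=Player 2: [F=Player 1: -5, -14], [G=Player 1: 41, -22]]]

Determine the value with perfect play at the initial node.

13

C (Player 1): max(-43, 45) = 45
D (Player 1): max(13, 9) = 13
B (Player 2): min(45, 13) = 13
F (Player 1): max(-5, -14) = -5
G (Player 1): max(41, -22) = 41
E (Player 2): min(-5, 41) = -5
Root (Player 1): max(13, -5) = 13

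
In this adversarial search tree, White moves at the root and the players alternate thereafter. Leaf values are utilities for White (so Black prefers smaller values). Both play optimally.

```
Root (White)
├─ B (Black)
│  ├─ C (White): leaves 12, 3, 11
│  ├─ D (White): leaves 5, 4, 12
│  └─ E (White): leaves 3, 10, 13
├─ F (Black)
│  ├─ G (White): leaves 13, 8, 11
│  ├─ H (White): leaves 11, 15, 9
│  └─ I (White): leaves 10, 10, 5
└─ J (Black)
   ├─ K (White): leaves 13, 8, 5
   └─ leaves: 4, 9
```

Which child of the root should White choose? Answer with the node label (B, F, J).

B

C (White): max(12, 3, 11) = 12
D (White): max(5, 4, 12) = 12
E (White): max(3, 10, 13) = 13
B (Black): min(12, 12, 13) = 12
G (White): max(13, 8, 11) = 13
H (White): max(11, 15, 9) = 15
I (White): max(10, 10, 5) = 10
F (Black): min(13, 15, 10) = 10
K (White): max(13, 8, 5) = 13
J (Black): min(13, 4, 9) = 4
Root (White): max(12, 10, 4) = 12
White picks the child with the highest value: B (value 12).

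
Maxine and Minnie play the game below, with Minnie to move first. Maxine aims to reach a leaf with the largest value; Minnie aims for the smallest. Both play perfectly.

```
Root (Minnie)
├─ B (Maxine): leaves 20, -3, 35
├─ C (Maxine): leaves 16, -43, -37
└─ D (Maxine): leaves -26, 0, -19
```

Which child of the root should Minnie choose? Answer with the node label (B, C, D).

B (Maxine): max(20, -3, 35) = 35
C (Maxine): max(16, -43, -37) = 16
D (Maxine): max(-26, 0, -19) = 0
Root (Minnie): min(35, 16, 0) = 0
Minnie picks the child with the lowest value: D (value 0).

D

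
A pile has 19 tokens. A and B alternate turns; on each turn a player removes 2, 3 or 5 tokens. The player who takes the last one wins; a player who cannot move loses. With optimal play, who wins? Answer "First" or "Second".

Mark each pile size as W (mover wins) or L (mover loses):
i:   0  1  2  3  4  5  6  7  8  9 10 11 12 13 14 15 16 17 18 19
     L  L  W  W  W  W  W  L  L  W  W  W  W  W  L  L  W  W  W  W
Position 19 is W, so the first player wins.

First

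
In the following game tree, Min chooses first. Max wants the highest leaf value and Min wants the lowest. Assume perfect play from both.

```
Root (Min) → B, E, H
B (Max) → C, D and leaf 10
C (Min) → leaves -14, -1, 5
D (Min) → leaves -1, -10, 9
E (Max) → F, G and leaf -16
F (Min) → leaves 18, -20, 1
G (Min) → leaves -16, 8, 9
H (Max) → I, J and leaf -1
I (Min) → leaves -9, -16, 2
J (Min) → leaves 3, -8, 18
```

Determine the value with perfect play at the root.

-16

C (Min): min(-14, -1, 5) = -14
D (Min): min(-1, -10, 9) = -10
B (Max): max(-14, -10, 10) = 10
F (Min): min(18, -20, 1) = -20
G (Min): min(-16, 8, 9) = -16
E (Max): max(-20, -16, -16) = -16
I (Min): min(-9, -16, 2) = -16
J (Min): min(3, -8, 18) = -8
H (Max): max(-16, -8, -1) = -1
Root (Min): min(10, -16, -1) = -16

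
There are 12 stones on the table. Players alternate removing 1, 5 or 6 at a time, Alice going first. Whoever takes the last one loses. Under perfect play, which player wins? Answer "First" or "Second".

Compute winning (W) and losing (L) positions by backward induction:
i:   0  1  2  3  4  5  6  7  8  9 10 11 12
     W  L  W  L  W  L  W  W  W  W  W  W  L
Position 12 is L, so the second player wins.

Second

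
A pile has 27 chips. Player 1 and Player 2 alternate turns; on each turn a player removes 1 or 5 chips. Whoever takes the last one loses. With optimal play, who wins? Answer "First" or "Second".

Second

Compute winning (W) and losing (L) positions by backward induction:
i:   0  1  2  3  4  5  6  7  8  9 10 11 12 13 14 15 16 17 18 19 20 21 22 23 24 25 26 27
     W  L  W  L  W  L  W  L  W  L  W  L  W  L  W  L  W  L  W  L  W  L  W  L  W  L  W  L
Position 27 is L, so the second player wins.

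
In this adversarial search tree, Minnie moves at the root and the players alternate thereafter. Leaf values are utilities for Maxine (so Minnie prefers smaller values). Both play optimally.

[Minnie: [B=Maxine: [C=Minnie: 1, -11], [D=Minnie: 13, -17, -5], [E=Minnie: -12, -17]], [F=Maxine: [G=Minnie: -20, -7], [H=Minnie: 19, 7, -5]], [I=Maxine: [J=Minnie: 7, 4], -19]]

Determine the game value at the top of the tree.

-11

C (Minnie): min(1, -11) = -11
D (Minnie): min(13, -17, -5) = -17
E (Minnie): min(-12, -17) = -17
B (Maxine): max(-11, -17, -17) = -11
G (Minnie): min(-20, -7) = -20
H (Minnie): min(19, 7, -5) = -5
F (Maxine): max(-20, -5) = -5
J (Minnie): min(7, 4) = 4
I (Maxine): max(4, -19) = 4
Root (Minnie): min(-11, -5, 4) = -11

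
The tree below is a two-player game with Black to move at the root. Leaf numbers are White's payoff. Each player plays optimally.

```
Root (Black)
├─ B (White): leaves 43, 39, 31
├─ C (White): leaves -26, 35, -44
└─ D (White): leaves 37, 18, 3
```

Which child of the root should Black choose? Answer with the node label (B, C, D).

C

B (White): max(43, 39, 31) = 43
C (White): max(-26, 35, -44) = 35
D (White): max(37, 18, 3) = 37
Root (Black): min(43, 35, 37) = 35
Black picks the child with the lowest value: C (value 35).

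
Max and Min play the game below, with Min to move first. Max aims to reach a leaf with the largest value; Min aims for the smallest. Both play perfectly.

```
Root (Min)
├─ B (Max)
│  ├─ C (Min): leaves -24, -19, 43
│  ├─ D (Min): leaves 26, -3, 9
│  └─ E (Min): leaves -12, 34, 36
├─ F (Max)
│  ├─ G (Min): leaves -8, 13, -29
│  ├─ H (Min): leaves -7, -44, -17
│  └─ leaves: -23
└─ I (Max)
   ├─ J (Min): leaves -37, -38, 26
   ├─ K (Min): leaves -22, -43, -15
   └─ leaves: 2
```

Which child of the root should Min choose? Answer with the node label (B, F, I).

C (Min): min(-24, -19, 43) = -24
D (Min): min(26, -3, 9) = -3
E (Min): min(-12, 34, 36) = -12
B (Max): max(-24, -3, -12) = -3
G (Min): min(-8, 13, -29) = -29
H (Min): min(-7, -44, -17) = -44
F (Max): max(-29, -44, -23) = -23
J (Min): min(-37, -38, 26) = -38
K (Min): min(-22, -43, -15) = -43
I (Max): max(-38, -43, 2) = 2
Root (Min): min(-3, -23, 2) = -23
Min picks the child with the lowest value: F (value -23).

F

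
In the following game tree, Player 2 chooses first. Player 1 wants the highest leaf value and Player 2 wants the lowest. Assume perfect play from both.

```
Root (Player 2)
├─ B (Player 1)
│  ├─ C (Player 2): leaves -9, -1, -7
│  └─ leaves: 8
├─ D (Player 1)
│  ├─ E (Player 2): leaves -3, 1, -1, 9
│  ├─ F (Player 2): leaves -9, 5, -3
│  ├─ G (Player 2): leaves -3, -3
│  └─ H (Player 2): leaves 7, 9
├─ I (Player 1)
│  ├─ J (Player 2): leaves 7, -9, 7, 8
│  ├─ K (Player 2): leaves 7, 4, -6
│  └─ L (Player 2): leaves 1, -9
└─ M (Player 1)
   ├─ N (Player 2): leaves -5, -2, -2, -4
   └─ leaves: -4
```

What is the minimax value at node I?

-6

J: min(7, -9, 7, 8) = -9
K: min(7, 4, -6) = -6
L: min(1, -9) = -9
I: max(-9, -6, -9) = -6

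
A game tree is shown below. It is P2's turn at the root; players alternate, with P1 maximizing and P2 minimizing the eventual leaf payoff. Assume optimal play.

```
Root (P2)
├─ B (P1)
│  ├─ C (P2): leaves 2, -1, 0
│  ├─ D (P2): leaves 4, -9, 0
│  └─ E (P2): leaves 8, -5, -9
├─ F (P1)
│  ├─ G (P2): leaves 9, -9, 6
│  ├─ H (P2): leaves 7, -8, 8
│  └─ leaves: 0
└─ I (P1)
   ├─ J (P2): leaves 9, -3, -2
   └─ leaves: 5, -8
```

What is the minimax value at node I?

J: min(9, -3, -2) = -3
I: max(-3, 5, -8) = 5

5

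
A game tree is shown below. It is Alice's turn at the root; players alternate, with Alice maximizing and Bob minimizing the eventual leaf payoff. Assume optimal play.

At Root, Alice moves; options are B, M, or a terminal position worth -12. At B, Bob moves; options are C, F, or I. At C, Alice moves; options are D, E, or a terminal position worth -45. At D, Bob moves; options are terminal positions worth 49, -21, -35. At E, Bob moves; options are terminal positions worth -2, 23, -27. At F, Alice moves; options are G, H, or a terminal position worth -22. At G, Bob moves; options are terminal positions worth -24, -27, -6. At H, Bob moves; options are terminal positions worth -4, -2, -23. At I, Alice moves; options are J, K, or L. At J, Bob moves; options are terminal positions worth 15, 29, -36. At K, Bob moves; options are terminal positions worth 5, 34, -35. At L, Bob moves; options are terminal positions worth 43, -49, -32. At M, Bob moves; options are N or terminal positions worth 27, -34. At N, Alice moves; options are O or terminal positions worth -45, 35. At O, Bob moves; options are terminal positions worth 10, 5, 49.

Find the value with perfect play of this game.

D (Bob): min(49, -21, -35) = -35
E (Bob): min(-2, 23, -27) = -27
C (Alice): max(-35, -27, -45) = -27
G (Bob): min(-24, -27, -6) = -27
H (Bob): min(-4, -2, -23) = -23
F (Alice): max(-27, -23, -22) = -22
J (Bob): min(15, 29, -36) = -36
K (Bob): min(5, 34, -35) = -35
L (Bob): min(43, -49, -32) = -49
I (Alice): max(-36, -35, -49) = -35
B (Bob): min(-27, -22, -35) = -35
O (Bob): min(10, 5, 49) = 5
N (Alice): max(5, -45, 35) = 35
M (Bob): min(35, 27, -34) = -34
Root (Alice): max(-35, -34, -12) = -12

-12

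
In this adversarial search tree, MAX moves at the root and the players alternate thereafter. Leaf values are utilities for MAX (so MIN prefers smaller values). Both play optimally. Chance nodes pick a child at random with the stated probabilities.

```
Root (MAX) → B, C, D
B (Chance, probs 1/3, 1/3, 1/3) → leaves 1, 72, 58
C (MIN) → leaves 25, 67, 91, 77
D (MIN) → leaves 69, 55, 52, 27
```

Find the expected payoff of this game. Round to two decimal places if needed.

B (Chance): 1/3·1 + 1/3·72 + 1/3·58 = 43.67
C (MIN): min(25, 67, 91, 77) = 25
D (MIN): min(69, 55, 52, 27) = 27
Root (MAX): max(43.67, 25, 27) = 43.67

43.67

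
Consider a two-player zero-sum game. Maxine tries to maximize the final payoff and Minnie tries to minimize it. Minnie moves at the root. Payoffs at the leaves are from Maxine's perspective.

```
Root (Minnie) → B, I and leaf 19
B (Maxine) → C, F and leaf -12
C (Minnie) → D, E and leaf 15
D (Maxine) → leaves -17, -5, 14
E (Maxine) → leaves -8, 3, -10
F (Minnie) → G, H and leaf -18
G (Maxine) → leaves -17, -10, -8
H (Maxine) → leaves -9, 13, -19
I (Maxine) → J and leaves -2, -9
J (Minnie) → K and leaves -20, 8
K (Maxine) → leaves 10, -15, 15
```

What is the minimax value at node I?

-2

K: max(10, -15, 15) = 15
J: min(15, -20, 8) = -20
I: max(-20, -2, -9) = -2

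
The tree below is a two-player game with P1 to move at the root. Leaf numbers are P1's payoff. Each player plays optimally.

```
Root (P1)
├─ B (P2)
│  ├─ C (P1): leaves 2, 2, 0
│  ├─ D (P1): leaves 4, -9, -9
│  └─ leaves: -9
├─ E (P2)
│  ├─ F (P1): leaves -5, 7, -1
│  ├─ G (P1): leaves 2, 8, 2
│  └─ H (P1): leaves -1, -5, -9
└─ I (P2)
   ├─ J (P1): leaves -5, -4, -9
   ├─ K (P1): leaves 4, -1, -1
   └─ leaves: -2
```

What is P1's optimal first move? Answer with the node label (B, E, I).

E

C (P1): max(2, 2, 0) = 2
D (P1): max(4, -9, -9) = 4
B (P2): min(2, 4, -9) = -9
F (P1): max(-5, 7, -1) = 7
G (P1): max(2, 8, 2) = 8
H (P1): max(-1, -5, -9) = -1
E (P2): min(7, 8, -1) = -1
J (P1): max(-5, -4, -9) = -4
K (P1): max(4, -1, -1) = 4
I (P2): min(-4, 4, -2) = -4
Root (P1): max(-9, -1, -4) = -1
P1 picks the child with the highest value: E (value -1).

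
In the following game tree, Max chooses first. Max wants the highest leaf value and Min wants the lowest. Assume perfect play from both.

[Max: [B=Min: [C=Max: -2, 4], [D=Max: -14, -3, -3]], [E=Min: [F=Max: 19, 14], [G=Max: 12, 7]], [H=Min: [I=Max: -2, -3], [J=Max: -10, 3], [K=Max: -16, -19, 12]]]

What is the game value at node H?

-2

I: max(-2, -3) = -2
J: max(-10, 3) = 3
K: max(-16, -19, 12) = 12
H: min(-2, 3, 12) = -2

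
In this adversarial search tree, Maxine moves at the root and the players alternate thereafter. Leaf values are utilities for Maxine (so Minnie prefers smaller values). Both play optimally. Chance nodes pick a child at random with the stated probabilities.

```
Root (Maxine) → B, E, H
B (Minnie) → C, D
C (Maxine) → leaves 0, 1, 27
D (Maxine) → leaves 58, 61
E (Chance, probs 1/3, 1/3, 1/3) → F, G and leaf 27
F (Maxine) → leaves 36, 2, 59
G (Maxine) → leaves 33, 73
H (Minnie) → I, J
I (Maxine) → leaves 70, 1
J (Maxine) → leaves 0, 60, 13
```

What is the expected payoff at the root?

60

C (Maxine): max(0, 1, 27) = 27
D (Maxine): max(58, 61) = 61
B (Minnie): min(27, 61) = 27
F (Maxine): max(36, 2, 59) = 59
G (Maxine): max(33, 73) = 73
E (Chance): 1/3·59 + 1/3·73 + 1/3·27 = 53
I (Maxine): max(70, 1) = 70
J (Maxine): max(0, 60, 13) = 60
H (Minnie): min(70, 60) = 60
Root (Maxine): max(27, 53, 60) = 60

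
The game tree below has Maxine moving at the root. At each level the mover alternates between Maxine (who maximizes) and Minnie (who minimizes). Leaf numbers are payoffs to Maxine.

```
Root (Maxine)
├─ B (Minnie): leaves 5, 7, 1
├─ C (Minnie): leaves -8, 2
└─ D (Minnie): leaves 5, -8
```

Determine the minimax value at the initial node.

1

B (Minnie): min(5, 7, 1) = 1
C (Minnie): min(-8, 2) = -8
D (Minnie): min(5, -8) = -8
Root (Maxine): max(1, -8, -8) = 1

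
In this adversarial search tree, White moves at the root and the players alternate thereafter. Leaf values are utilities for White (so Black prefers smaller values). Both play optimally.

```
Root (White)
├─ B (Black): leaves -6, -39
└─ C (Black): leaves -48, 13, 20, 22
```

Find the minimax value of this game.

-39

B (Black): min(-6, -39) = -39
C (Black): min(-48, 13, 20, 22) = -48
Root (White): max(-39, -48) = -39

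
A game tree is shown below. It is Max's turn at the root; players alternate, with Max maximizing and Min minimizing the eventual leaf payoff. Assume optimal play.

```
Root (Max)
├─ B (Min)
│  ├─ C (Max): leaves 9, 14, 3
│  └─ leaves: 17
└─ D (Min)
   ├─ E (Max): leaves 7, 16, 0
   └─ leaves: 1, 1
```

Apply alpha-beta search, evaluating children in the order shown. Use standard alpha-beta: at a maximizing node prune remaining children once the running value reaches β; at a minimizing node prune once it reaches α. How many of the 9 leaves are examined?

C [α=-∞,β=+∞]: v=14
B [α=-∞,β=+∞]: v=14
E [α=14,β=+∞]: v=16
D [α=14,β=+∞]: v=1 after child 2 ≤ α → α-cutoff, skip 1
Root [α=-∞,β=+∞]: v=14
Leaves evaluated: 8 of 9.

8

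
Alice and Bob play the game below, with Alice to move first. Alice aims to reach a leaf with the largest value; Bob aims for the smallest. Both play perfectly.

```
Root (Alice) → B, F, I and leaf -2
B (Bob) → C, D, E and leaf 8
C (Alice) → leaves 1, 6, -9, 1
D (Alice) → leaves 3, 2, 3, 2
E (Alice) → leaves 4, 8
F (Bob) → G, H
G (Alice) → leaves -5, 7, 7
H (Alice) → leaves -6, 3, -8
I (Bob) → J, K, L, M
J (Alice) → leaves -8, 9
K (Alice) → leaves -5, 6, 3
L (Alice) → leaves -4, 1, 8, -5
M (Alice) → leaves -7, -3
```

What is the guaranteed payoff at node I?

J: max(-8, 9) = 9
K: max(-5, 6, 3) = 6
L: max(-4, 1, 8, -5) = 8
M: max(-7, -3) = -3
I: min(9, 6, 8, -3) = -3

-3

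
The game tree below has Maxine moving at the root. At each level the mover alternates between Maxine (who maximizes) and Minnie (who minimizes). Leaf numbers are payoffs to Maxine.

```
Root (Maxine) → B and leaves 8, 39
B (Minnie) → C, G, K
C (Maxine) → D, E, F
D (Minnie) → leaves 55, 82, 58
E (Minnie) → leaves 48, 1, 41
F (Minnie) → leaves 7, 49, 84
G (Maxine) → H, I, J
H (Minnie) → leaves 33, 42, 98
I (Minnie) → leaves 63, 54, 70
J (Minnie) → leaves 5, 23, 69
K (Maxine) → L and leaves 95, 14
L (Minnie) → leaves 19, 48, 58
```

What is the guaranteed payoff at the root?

D (Minnie): min(55, 82, 58) = 55
E (Minnie): min(48, 1, 41) = 1
F (Minnie): min(7, 49, 84) = 7
C (Maxine): max(55, 1, 7) = 55
H (Minnie): min(33, 42, 98) = 33
I (Minnie): min(63, 54, 70) = 54
J (Minnie): min(5, 23, 69) = 5
G (Maxine): max(33, 54, 5) = 54
L (Minnie): min(19, 48, 58) = 19
K (Maxine): max(19, 95, 14) = 95
B (Minnie): min(55, 54, 95) = 54
Root (Maxine): max(54, 8, 39) = 54

54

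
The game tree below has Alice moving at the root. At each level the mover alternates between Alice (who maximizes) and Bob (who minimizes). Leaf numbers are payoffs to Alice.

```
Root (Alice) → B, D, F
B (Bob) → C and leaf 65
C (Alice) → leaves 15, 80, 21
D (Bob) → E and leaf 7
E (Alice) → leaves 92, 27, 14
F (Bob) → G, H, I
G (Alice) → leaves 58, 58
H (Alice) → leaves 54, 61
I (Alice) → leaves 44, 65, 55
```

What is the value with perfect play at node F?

58

G: max(58, 58) = 58
H: max(54, 61) = 61
I: max(44, 65, 55) = 65
F: min(58, 61, 65) = 58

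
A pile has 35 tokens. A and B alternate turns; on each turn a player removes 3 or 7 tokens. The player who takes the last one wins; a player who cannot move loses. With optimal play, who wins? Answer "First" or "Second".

First

Mark each pile size as W (mover wins) or L (mover loses):
i:   0  1  2  3  4  5  6  7  8  9 10 11 12 13 14 15 16 17 18 19 20 21 22 23 24 25 26 27 28 29 30 31 32 33 34 35
     L  L  L  W  W  W  L  W  W  W  L  L  L  W  W  W  L  W  W  W  L  L  L  W  W  W  L  W  W  W  L  L  L  W  W  W
Position 35 is W, so the first player wins.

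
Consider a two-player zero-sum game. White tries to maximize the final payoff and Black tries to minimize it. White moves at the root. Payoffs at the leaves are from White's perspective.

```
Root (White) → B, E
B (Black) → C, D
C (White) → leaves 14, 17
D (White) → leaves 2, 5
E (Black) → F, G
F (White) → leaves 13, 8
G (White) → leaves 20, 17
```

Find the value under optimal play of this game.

13

C (White): max(14, 17) = 17
D (White): max(2, 5) = 5
B (Black): min(17, 5) = 5
F (White): max(13, 8) = 13
G (White): max(20, 17) = 20
E (Black): min(13, 20) = 13
Root (White): max(5, 13) = 13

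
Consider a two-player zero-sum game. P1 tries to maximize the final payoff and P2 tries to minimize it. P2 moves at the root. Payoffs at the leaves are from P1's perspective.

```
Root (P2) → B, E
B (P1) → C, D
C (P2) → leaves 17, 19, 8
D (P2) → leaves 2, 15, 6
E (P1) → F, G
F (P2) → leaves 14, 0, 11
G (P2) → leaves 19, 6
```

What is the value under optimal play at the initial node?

C (P2): min(17, 19, 8) = 8
D (P2): min(2, 15, 6) = 2
B (P1): max(8, 2) = 8
F (P2): min(14, 0, 11) = 0
G (P2): min(19, 6) = 6
E (P1): max(0, 6) = 6
Root (P2): min(8, 6) = 6

6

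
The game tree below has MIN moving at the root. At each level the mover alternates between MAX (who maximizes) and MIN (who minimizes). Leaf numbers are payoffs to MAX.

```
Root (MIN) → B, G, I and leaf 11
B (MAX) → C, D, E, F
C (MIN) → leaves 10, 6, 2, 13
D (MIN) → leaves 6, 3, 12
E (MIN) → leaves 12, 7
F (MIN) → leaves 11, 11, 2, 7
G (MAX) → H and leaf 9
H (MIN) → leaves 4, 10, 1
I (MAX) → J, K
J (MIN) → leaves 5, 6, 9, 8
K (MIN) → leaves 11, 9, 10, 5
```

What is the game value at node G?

9

H: min(4, 10, 1) = 1
G: max(1, 9) = 9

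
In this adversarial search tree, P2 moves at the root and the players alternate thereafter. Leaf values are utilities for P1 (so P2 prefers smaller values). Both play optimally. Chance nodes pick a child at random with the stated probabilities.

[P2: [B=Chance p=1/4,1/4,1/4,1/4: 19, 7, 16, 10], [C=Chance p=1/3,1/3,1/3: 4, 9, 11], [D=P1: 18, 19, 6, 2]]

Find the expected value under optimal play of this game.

B (Chance): 1/4·19 + 1/4·7 + 1/4·16 + 1/4·10 = 13
C (Chance): 1/3·4 + 1/3·9 + 1/3·11 = 8
D (P1): max(18, 19, 6, 2) = 19
Root (P2): min(13, 8, 19) = 8

8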